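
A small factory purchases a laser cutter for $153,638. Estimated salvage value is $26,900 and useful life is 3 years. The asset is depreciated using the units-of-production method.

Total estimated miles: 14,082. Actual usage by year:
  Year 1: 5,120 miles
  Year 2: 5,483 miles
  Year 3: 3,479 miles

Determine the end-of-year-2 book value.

$58,211

Depreciable base = $153,638 − $26,900 = $126,738.
Rate = $126,738 / 14,082 miles = $9 per mile.
Year 1: 5,120 × $9 = $46,080. Book value $107,558.
Year 2: 5,483 × $9 = $49,347. Book value $58,211.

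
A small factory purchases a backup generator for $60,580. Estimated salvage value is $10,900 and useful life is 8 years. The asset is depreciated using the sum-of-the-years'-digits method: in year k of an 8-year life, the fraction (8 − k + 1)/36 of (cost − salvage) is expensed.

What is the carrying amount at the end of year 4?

Depreciable base = $60,580 − $10,900 = $49,680.
Sum of the years' digits = 8+7+6+5+4+3+2+1 = 36.
Year 1: $49,680 × 8/36 = $11,040. Book value $49,540.
Year 2: $49,680 × 7/36 = $9,660. Book value $39,880.
Year 3: $49,680 × 6/36 = $8,280. Book value $31,600.
Year 4: $49,680 × 5/36 = $6,900. Book value $24,700.

$24,700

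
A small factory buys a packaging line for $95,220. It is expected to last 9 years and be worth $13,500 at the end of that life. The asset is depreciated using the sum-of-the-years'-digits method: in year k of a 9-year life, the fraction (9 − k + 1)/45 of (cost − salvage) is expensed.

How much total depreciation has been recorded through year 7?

$76,272

Depreciable base = $95,220 − $13,500 = $81,720.
Sum of the years' digits = 9+8+7+6+5+4+3+2+1 = 45.
Year 1: $81,720 × 9/45 = $16,344. Book value $78,876.
Year 2: $81,720 × 8/45 = $14,528. Book value $64,348.
Year 3: $81,720 × 7/45 = $12,712. Book value $51,636.
Year 4: $81,720 × 6/45 = $10,896. Book value $40,740.
Year 5: $81,720 × 5/45 = $9,080. Book value $31,660.
Year 6: $81,720 × 4/45 = $7,264. Book value $24,396.
Year 7: $81,720 × 3/45 = $5,448. Book value $18,948.
Accumulated through year 7 = $95,220 − $18,948 = $76,272.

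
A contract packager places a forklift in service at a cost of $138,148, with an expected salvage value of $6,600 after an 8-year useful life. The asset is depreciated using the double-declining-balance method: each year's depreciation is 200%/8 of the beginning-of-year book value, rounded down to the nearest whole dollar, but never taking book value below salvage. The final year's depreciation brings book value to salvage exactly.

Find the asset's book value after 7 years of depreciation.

Depreciable base = $138,148 − $6,600 = $131,548.
Year 1: ⌊$138,148 × 200%/8⌋ = $34,537. Book value $103,611.
Year 2: ⌊$103,611 × 200%/8⌋ = $25,902. Book value $77,709.
Year 3: ⌊$77,709 × 200%/8⌋ = $19,427. Book value $58,282.
Year 4: ⌊$58,282 × 200%/8⌋ = $14,570. Book value $43,712.
Year 5: ⌊$43,712 × 200%/8⌋ = $10,928. Book value $32,784.
Year 6: ⌊$32,784 × 200%/8⌋ = $8,196. Book value $24,588.
Year 7: ⌊$24,588 × 200%/8⌋ = $6,147. Book value $18,441.

$18,441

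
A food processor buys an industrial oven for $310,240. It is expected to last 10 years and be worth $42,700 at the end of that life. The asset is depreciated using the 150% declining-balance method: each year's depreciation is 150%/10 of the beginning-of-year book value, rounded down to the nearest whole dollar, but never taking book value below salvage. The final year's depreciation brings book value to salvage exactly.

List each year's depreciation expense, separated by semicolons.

$46,536; $39,555; $33,622; $28,579; $24,292; $20,648; $17,551; $14,918; $12,680; $29,159

Depreciable base = $310,240 − $42,700 = $267,540.
Year 1: ⌊$310,240 × 150%/10⌋ = $46,536. Book value $263,704.
Year 2: ⌊$263,704 × 150%/10⌋ = $39,555. Book value $224,149.
Year 3: ⌊$224,149 × 150%/10⌋ = $33,622. Book value $190,527.
Year 4: ⌊$190,527 × 150%/10⌋ = $28,579. Book value $161,948.
Year 5: ⌊$161,948 × 150%/10⌋ = $24,292. Book value $137,656.
Year 6: ⌊$137,656 × 150%/10⌋ = $20,648. Book value $117,008.
Year 7: ⌊$117,008 × 150%/10⌋ = $17,551. Book value $99,457.
Year 8: ⌊$99,457 × 150%/10⌋ = $14,918. Book value $84,539.
Year 9: ⌊$84,539 × 150%/10⌋ = $12,680. Book value $71,859.
Year 10 (final): $71,859 − $42,700 = $29,159. Book value $42,700.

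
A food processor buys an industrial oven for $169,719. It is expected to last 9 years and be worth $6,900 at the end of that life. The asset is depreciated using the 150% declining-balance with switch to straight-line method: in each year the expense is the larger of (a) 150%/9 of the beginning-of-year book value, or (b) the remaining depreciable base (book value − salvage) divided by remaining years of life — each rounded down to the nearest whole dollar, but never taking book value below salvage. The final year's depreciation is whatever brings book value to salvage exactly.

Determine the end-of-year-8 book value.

Depreciable base = $169,719 − $6,900 = $162,819.
Year 1: DB = ⌊$169,719 × 150%/9⌋ = $28,286; SL = ⌊$162,819/9⌋ = $18,091 → take DB $28,286. Book value $141,433.
Year 2: DB = ⌊$141,433 × 150%/9⌋ = $23,572; SL = ⌊$134,533/8⌋ = $16,816 → take DB $23,572. Book value $117,861.
Year 3: DB = ⌊$117,861 × 150%/9⌋ = $19,643; SL = ⌊$110,961/7⌋ = $15,851 → take DB $19,643. Book value $98,218.
Year 4: DB = ⌊$98,218 × 150%/9⌋ = $16,369; SL = ⌊$91,318/6⌋ = $15,219 → take DB $16,369. Book value $81,849.
Year 5: DB = ⌊$81,849 × 150%/9⌋ = $13,641; SL = ⌊$74,949/5⌋ = $14,989 → take SL $14,989. Book value $66,860.
Year 6: DB = ⌊$66,860 × 150%/9⌋ = $11,143; SL = ⌊$59,960/4⌋ = $14,990 → take SL $14,990. Book value $51,870.
Year 7: DB = ⌊$51,870 × 150%/9⌋ = $8,645; SL = ⌊$44,970/3⌋ = $14,990 → take SL $14,990. Book value $36,880.
Year 8: DB = ⌊$36,880 × 150%/9⌋ = $6,146; SL = ⌊$29,980/2⌋ = $14,990 → take SL $14,990. Book value $21,890.

$21,890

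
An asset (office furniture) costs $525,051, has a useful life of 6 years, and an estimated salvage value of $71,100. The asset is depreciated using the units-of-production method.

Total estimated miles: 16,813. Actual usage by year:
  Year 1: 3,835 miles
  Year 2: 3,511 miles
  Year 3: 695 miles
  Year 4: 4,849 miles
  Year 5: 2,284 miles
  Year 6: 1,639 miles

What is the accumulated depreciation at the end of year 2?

$198,342

Depreciable base = $525,051 − $71,100 = $453,951.
Rate = $453,951 / 16,813 miles = $27 per mile.
Year 1: 3,835 × $27 = $103,545. Book value $421,506.
Year 2: 3,511 × $27 = $94,797. Book value $326,709.
Accumulated through year 2 = $525,051 − $326,709 = $198,342.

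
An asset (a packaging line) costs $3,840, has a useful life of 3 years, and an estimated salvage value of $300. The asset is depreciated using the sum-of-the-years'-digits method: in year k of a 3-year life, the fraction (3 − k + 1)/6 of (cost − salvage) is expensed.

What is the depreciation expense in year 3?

Depreciable base = $3,840 − $300 = $3,540.
Sum of the years' digits = 3+2+1 = 6.
Year 1: $3,540 × 3/6 = $1,770. Book value $2,070.
Year 2: $3,540 × 2/6 = $1,180. Book value $890.
Year 3: $3,540 × 1/6 = $590. Book value $300.

$590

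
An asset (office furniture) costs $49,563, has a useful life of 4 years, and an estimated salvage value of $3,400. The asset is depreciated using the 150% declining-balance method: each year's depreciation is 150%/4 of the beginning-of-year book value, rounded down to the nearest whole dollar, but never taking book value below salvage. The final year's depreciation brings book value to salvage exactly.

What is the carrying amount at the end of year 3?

Depreciable base = $49,563 − $3,400 = $46,163.
Year 1: ⌊$49,563 × 150%/4⌋ = $18,586. Book value $30,977.
Year 2: ⌊$30,977 × 150%/4⌋ = $11,616. Book value $19,361.
Year 3: ⌊$19,361 × 150%/4⌋ = $7,260. Book value $12,101.

$12,101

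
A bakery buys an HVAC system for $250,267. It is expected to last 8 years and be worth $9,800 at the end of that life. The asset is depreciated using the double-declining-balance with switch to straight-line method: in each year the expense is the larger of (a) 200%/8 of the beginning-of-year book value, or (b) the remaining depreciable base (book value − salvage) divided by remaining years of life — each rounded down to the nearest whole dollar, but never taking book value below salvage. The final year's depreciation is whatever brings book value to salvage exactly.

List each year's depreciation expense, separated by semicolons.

Depreciable base = $250,267 − $9,800 = $240,467.
Year 1: DB = ⌊$250,267 × 200%/8⌋ = $62,566; SL = ⌊$240,467/8⌋ = $30,058 → take DB $62,566. Book value $187,701.
Year 2: DB = ⌊$187,701 × 200%/8⌋ = $46,925; SL = ⌊$177,901/7⌋ = $25,414 → take DB $46,925. Book value $140,776.
Year 3: DB = ⌊$140,776 × 200%/8⌋ = $35,194; SL = ⌊$130,976/6⌋ = $21,829 → take DB $35,194. Book value $105,582.
Year 4: DB = ⌊$105,582 × 200%/8⌋ = $26,395; SL = ⌊$95,782/5⌋ = $19,156 → take DB $26,395. Book value $79,187.
Year 5: DB = ⌊$79,187 × 200%/8⌋ = $19,796; SL = ⌊$69,387/4⌋ = $17,346 → take DB $19,796. Book value $59,391.
Year 6: DB = ⌊$59,391 × 200%/8⌋ = $14,847; SL = ⌊$49,591/3⌋ = $16,530 → take SL $16,530. Book value $42,861.
Year 7: DB = ⌊$42,861 × 200%/8⌋ = $10,715; SL = ⌊$33,061/2⌋ = $16,530 → take SL $16,530. Book value $26,331.
Year 8 (final): $26,331 − $9,800 = $16,531. Book value $9,800.

$62,566; $46,925; $35,194; $26,395; $19,796; $16,530; $16,530; $16,531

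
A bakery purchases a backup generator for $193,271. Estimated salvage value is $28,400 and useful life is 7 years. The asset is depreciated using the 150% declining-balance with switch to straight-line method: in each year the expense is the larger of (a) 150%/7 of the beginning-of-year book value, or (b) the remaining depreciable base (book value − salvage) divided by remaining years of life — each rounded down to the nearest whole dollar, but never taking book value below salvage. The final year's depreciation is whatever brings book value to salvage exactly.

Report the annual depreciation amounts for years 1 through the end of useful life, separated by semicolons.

Depreciable base = $193,271 − $28,400 = $164,871.
Year 1: DB = ⌊$193,271 × 150%/7⌋ = $41,415; SL = ⌊$164,871/7⌋ = $23,553 → take DB $41,415. Book value $151,856.
Year 2: DB = ⌊$151,856 × 150%/7⌋ = $32,540; SL = ⌊$123,456/6⌋ = $20,576 → take DB $32,540. Book value $119,316.
Year 3: DB = ⌊$119,316 × 150%/7⌋ = $25,567; SL = ⌊$90,916/5⌋ = $18,183 → take DB $25,567. Book value $93,749.
Year 4: DB = ⌊$93,749 × 150%/7⌋ = $20,089; SL = ⌊$65,349/4⌋ = $16,337 → take DB $20,089. Book value $73,660.
Year 5: DB = ⌊$73,660 × 150%/7⌋ = $15,784; SL = ⌊$45,260/3⌋ = $15,086 → take DB $15,784. Book value $57,876.
Year 6: DB = ⌊$57,876 × 150%/7⌋ = $12,402; SL = ⌊$29,476/2⌋ = $14,738 → take SL $14,738. Book value $43,138.
Year 7 (final): $43,138 − $28,400 = $14,738. Book value $28,400.

$41,415; $32,540; $25,567; $20,089; $15,784; $14,738; $14,738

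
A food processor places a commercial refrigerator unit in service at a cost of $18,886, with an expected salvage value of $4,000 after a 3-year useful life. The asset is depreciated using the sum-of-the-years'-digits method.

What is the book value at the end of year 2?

$6,481

Depreciable base = $18,886 − $4,000 = $14,886.
Sum of the years' digits = 3+2+1 = 6.
Year 1: $14,886 × 3/6 = $7,443. Book value $11,443.
Year 2: $14,886 × 2/6 = $4,962. Book value $6,481.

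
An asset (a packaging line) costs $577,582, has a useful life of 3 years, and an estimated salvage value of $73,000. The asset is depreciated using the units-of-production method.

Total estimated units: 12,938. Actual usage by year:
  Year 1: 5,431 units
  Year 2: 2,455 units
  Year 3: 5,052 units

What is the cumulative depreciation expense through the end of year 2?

$307,554

Depreciable base = $577,582 − $73,000 = $504,582.
Rate = $504,582 / 12,938 units = $39 per unit.
Year 1: 5,431 × $39 = $211,809. Book value $365,773.
Year 2: 2,455 × $39 = $95,745. Book value $270,028.
Accumulated through year 2 = $577,582 − $270,028 = $307,554.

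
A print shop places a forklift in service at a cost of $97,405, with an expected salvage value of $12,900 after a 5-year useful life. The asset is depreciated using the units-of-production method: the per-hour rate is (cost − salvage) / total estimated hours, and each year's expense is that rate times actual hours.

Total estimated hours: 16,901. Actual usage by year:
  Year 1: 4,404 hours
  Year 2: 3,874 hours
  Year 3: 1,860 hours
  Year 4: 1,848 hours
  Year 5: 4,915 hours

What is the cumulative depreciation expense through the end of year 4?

$59,930

Depreciable base = $97,405 − $12,900 = $84,505.
Rate = $84,505 / 16,901 hours = $5 per hour.
Year 1: 4,404 × $5 = $22,020. Book value $75,385.
Year 2: 3,874 × $5 = $19,370. Book value $56,015.
Year 3: 1,860 × $5 = $9,300. Book value $46,715.
Year 4: 1,848 × $5 = $9,240. Book value $37,475.
Accumulated through year 4 = $97,405 − $37,475 = $59,930.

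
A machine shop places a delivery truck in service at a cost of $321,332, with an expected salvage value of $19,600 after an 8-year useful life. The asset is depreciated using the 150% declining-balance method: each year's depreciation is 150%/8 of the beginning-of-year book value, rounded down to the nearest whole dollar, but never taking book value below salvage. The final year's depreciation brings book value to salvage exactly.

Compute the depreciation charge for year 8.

$55,515

Depreciable base = $321,332 − $19,600 = $301,732.
Year 1: ⌊$321,332 × 150%/8⌋ = $60,249. Book value $261,083.
Year 2: ⌊$261,083 × 150%/8⌋ = $48,953. Book value $212,130.
Year 3: ⌊$212,130 × 150%/8⌋ = $39,774. Book value $172,356.
Year 4: ⌊$172,356 × 150%/8⌋ = $32,316. Book value $140,040.
Year 5: ⌊$140,040 × 150%/8⌋ = $26,257. Book value $113,783.
Year 6: ⌊$113,783 × 150%/8⌋ = $21,334. Book value $92,449.
Year 7: ⌊$92,449 × 150%/8⌋ = $17,334. Book value $75,115.
Year 8 (final): $75,115 − $19,600 = $55,515. Book value $19,600.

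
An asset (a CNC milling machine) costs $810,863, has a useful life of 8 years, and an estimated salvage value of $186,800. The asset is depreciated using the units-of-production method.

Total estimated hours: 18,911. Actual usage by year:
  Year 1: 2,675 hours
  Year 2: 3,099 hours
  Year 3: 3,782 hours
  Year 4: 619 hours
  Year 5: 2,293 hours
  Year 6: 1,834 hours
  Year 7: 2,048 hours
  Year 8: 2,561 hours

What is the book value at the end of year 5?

Depreciable base = $810,863 − $186,800 = $624,063.
Rate = $624,063 / 18,911 hours = $33 per hour.
Year 1: 2,675 × $33 = $88,275. Book value $722,588.
Year 2: 3,099 × $33 = $102,267. Book value $620,321.
Year 3: 3,782 × $33 = $124,806. Book value $495,515.
Year 4: 619 × $33 = $20,427. Book value $475,088.
Year 5: 2,293 × $33 = $75,669. Book value $399,419.

$399,419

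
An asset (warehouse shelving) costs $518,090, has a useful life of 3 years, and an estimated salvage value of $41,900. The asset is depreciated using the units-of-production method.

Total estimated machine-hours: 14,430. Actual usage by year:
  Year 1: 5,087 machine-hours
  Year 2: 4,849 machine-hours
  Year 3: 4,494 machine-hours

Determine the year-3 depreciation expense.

Depreciable base = $518,090 − $41,900 = $476,190.
Rate = $476,190 / 14,430 machine-hours = $33 per machine-hour.
Year 1: 5,087 × $33 = $167,871. Book value $350,219.
Year 2: 4,849 × $33 = $160,017. Book value $190,202.
Year 3: 4,494 × $33 = $148,302. Book value $41,900.

$148,302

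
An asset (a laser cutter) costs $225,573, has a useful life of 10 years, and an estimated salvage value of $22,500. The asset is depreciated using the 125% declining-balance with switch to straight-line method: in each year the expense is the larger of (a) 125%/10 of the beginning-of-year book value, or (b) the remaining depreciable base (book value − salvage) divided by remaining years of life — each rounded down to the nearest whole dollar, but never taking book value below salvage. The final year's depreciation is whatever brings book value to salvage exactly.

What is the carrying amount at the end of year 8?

$59,076

Depreciable base = $225,573 − $22,500 = $203,073.
Year 1: DB = ⌊$225,573 × 125%/10⌋ = $28,196; SL = ⌊$203,073/10⌋ = $20,307 → take DB $28,196. Book value $197,377.
Year 2: DB = ⌊$197,377 × 125%/10⌋ = $24,672; SL = ⌊$174,877/9⌋ = $19,430 → take DB $24,672. Book value $172,705.
Year 3: DB = ⌊$172,705 × 125%/10⌋ = $21,588; SL = ⌊$150,205/8⌋ = $18,775 → take DB $21,588. Book value $151,117.
Year 4: DB = ⌊$151,117 × 125%/10⌋ = $18,889; SL = ⌊$128,617/7⌋ = $18,373 → take DB $18,889. Book value $132,228.
Year 5: DB = ⌊$132,228 × 125%/10⌋ = $16,528; SL = ⌊$109,728/6⌋ = $18,288 → take SL $18,288. Book value $113,940.
Year 6: DB = ⌊$113,940 × 125%/10⌋ = $14,242; SL = ⌊$91,440/5⌋ = $18,288 → take SL $18,288. Book value $95,652.
Year 7: DB = ⌊$95,652 × 125%/10⌋ = $11,956; SL = ⌊$73,152/4⌋ = $18,288 → take SL $18,288. Book value $77,364.
Year 8: DB = ⌊$77,364 × 125%/10⌋ = $9,670; SL = ⌊$54,864/3⌋ = $18,288 → take SL $18,288. Book value $59,076.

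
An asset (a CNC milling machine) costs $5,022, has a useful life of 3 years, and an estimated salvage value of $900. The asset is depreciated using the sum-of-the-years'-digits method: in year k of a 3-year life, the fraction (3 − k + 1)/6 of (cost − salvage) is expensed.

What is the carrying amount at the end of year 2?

Depreciable base = $5,022 − $900 = $4,122.
Sum of the years' digits = 3+2+1 = 6.
Year 1: $4,122 × 3/6 = $2,061. Book value $2,961.
Year 2: $4,122 × 2/6 = $1,374. Book value $1,587.

$1,587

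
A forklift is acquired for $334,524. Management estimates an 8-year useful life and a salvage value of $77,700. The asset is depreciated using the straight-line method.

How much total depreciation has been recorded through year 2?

$64,206

Depreciable base = $334,524 − $77,700 = $256,824.
Annual expense = $256,824 / 8 = $32,103.
End of year 1: book value $302,421.
End of year 2: book value $270,318.
Accumulated through year 2 = $334,524 − $270,318 = $64,206.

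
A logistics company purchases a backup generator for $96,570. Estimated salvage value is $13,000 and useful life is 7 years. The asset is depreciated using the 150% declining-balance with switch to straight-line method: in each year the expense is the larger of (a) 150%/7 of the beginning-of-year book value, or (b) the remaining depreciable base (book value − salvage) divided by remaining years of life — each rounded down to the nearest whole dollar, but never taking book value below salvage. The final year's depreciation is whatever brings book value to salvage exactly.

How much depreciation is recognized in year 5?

$7,935

Depreciable base = $96,570 − $13,000 = $83,570.
Year 1: DB = ⌊$96,570 × 150%/7⌋ = $20,693; SL = ⌊$83,570/7⌋ = $11,938 → take DB $20,693. Book value $75,877.
Year 2: DB = ⌊$75,877 × 150%/7⌋ = $16,259; SL = ⌊$62,877/6⌋ = $10,479 → take DB $16,259. Book value $59,618.
Year 3: DB = ⌊$59,618 × 150%/7⌋ = $12,775; SL = ⌊$46,618/5⌋ = $9,323 → take DB $12,775. Book value $46,843.
Year 4: DB = ⌊$46,843 × 150%/7⌋ = $10,037; SL = ⌊$33,843/4⌋ = $8,460 → take DB $10,037. Book value $36,806.
Year 5: DB = ⌊$36,806 × 150%/7⌋ = $7,887; SL = ⌊$23,806/3⌋ = $7,935 → take SL $7,935. Book value $28,871.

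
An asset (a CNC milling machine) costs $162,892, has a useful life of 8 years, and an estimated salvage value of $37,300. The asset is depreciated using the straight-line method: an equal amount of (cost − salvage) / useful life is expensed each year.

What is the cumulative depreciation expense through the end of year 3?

Depreciable base = $162,892 − $37,300 = $125,592.
Annual expense = $125,592 / 8 = $15,699.
End of year 1: book value $147,193.
End of year 2: book value $131,494.
End of year 3: book value $115,795.
Accumulated through year 3 = $162,892 − $115,795 = $47,097.

$47,097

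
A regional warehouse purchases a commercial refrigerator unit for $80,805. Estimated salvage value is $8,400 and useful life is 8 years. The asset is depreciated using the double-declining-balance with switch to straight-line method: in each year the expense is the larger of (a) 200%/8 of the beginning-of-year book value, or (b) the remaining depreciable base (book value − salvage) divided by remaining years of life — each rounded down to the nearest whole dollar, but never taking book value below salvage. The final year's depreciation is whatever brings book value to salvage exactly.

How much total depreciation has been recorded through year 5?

$61,629

Depreciable base = $80,805 − $8,400 = $72,405.
Year 1: DB = ⌊$80,805 × 200%/8⌋ = $20,201; SL = ⌊$72,405/8⌋ = $9,050 → take DB $20,201. Book value $60,604.
Year 2: DB = ⌊$60,604 × 200%/8⌋ = $15,151; SL = ⌊$52,204/7⌋ = $7,457 → take DB $15,151. Book value $45,453.
Year 3: DB = ⌊$45,453 × 200%/8⌋ = $11,363; SL = ⌊$37,053/6⌋ = $6,175 → take DB $11,363. Book value $34,090.
Year 4: DB = ⌊$34,090 × 200%/8⌋ = $8,522; SL = ⌊$25,690/5⌋ = $5,138 → take DB $8,522. Book value $25,568.
Year 5: DB = ⌊$25,568 × 200%/8⌋ = $6,392; SL = ⌊$17,168/4⌋ = $4,292 → take DB $6,392. Book value $19,176.
Accumulated through year 5 = $80,805 − $19,176 = $61,629.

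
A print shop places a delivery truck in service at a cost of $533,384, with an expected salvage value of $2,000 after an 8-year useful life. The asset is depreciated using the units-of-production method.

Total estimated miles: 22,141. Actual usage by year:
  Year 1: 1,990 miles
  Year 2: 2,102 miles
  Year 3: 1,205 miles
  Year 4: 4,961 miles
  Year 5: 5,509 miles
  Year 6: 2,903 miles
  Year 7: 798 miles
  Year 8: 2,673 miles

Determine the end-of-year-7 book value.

$66,152

Depreciable base = $533,384 − $2,000 = $531,384.
Rate = $531,384 / 22,141 miles = $24 per mile.
Year 1: 1,990 × $24 = $47,760. Book value $485,624.
Year 2: 2,102 × $24 = $50,448. Book value $435,176.
Year 3: 1,205 × $24 = $28,920. Book value $406,256.
Year 4: 4,961 × $24 = $119,064. Book value $287,192.
Year 5: 5,509 × $24 = $132,216. Book value $154,976.
Year 6: 2,903 × $24 = $69,672. Book value $85,304.
Year 7: 798 × $24 = $19,152. Book value $66,152.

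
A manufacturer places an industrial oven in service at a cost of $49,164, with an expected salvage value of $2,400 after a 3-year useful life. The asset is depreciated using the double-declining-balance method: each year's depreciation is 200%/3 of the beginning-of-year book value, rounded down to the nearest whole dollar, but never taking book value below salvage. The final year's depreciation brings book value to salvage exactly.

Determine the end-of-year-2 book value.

Depreciable base = $49,164 − $2,400 = $46,764.
Year 1: ⌊$49,164 × 200%/3⌋ = $32,776. Book value $16,388.
Year 2: ⌊$16,388 × 200%/3⌋ = $10,925. Book value $5,463.

$5,463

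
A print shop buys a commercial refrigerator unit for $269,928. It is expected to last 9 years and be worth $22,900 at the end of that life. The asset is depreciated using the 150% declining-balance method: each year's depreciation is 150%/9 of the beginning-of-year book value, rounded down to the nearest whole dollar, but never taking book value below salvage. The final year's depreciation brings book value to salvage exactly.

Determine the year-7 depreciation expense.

$15,066

Depreciable base = $269,928 − $22,900 = $247,028.
Year 1: ⌊$269,928 × 150%/9⌋ = $44,988. Book value $224,940.
Year 2: ⌊$224,940 × 150%/9⌋ = $37,490. Book value $187,450.
Year 3: ⌊$187,450 × 150%/9⌋ = $31,241. Book value $156,209.
Year 4: ⌊$156,209 × 150%/9⌋ = $26,034. Book value $130,175.
Year 5: ⌊$130,175 × 150%/9⌋ = $21,695. Book value $108,480.
Year 6: ⌊$108,480 × 150%/9⌋ = $18,080. Book value $90,400.
Year 7: ⌊$90,400 × 150%/9⌋ = $15,066. Book value $75,334.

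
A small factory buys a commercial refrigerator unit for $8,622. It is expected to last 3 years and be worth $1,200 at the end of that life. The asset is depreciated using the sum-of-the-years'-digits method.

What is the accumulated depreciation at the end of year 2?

$6,185

Depreciable base = $8,622 − $1,200 = $7,422.
Sum of the years' digits = 3+2+1 = 6.
Year 1: $7,422 × 3/6 = $3,711. Book value $4,911.
Year 2: $7,422 × 2/6 = $2,474. Book value $2,437.
Accumulated through year 2 = $8,622 − $2,437 = $6,185.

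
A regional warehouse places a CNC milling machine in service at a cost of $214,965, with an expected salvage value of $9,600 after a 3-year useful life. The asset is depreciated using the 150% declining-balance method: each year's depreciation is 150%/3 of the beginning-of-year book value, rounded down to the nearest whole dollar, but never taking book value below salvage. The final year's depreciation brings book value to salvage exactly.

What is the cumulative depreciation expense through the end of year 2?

$161,223

Depreciable base = $214,965 − $9,600 = $205,365.
Year 1: ⌊$214,965 × 150%/3⌋ = $107,482. Book value $107,483.
Year 2: ⌊$107,483 × 150%/3⌋ = $53,741. Book value $53,742.
Accumulated through year 2 = $214,965 − $53,742 = $161,223.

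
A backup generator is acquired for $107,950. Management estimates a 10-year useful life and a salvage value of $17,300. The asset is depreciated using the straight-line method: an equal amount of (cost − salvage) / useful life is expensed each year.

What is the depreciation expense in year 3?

Depreciable base = $107,950 − $17,300 = $90,650.
Annual expense = $90,650 / 10 = $9,065.

$9,065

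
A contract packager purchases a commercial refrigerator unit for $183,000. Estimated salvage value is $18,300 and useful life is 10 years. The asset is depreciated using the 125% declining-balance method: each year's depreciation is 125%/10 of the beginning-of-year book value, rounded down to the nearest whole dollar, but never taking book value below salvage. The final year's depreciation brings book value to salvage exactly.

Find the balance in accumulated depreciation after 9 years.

$127,978

Depreciable base = $183,000 − $18,300 = $164,700.
Year 1: ⌊$183,000 × 125%/10⌋ = $22,875. Book value $160,125.
Year 2: ⌊$160,125 × 125%/10⌋ = $20,015. Book value $140,110.
Year 3: ⌊$140,110 × 125%/10⌋ = $17,513. Book value $122,597.
Year 4: ⌊$122,597 × 125%/10⌋ = $15,324. Book value $107,273.
Year 5: ⌊$107,273 × 125%/10⌋ = $13,409. Book value $93,864.
Year 6: ⌊$93,864 × 125%/10⌋ = $11,733. Book value $82,131.
Year 7: ⌊$82,131 × 125%/10⌋ = $10,266. Book value $71,865.
Year 8: ⌊$71,865 × 125%/10⌋ = $8,983. Book value $62,882.
Year 9: ⌊$62,882 × 125%/10⌋ = $7,860. Book value $55,022.
Accumulated through year 9 = $183,000 − $55,022 = $127,978.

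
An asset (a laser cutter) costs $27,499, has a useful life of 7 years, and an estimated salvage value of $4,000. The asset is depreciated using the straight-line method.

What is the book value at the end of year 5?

Depreciable base = $27,499 − $4,000 = $23,499.
Annual expense = $23,499 / 7 = $3,357.
End of year 1: book value $24,142.
End of year 2: book value $20,785.
End of year 3: book value $17,428.
End of year 4: book value $14,071.
End of year 5: book value $10,714.

$10,714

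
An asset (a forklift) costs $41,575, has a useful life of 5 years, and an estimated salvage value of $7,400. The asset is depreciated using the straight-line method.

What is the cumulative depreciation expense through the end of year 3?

$20,505

Depreciable base = $41,575 − $7,400 = $34,175.
Annual expense = $34,175 / 5 = $6,835.
End of year 1: book value $34,740.
End of year 2: book value $27,905.
End of year 3: book value $21,070.
Accumulated through year 3 = $41,575 − $21,070 = $20,505.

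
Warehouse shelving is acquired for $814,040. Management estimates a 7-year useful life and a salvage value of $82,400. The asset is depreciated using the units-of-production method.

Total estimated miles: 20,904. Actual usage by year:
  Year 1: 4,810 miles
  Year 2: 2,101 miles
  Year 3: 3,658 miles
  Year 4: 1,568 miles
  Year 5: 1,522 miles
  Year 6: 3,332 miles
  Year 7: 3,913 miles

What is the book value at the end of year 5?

Depreciable base = $814,040 − $82,400 = $731,640.
Rate = $731,640 / 20,904 miles = $35 per mile.
Year 1: 4,810 × $35 = $168,350. Book value $645,690.
Year 2: 2,101 × $35 = $73,535. Book value $572,155.
Year 3: 3,658 × $35 = $128,030. Book value $444,125.
Year 4: 1,568 × $35 = $54,880. Book value $389,245.
Year 5: 1,522 × $35 = $53,270. Book value $335,975.

$335,975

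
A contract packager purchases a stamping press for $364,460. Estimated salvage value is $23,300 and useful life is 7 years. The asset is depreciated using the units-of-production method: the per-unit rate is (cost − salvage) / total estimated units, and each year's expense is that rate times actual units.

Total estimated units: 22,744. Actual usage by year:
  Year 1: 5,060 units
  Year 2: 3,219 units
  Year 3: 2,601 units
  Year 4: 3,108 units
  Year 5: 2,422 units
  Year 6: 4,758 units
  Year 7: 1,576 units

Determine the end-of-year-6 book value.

$46,940

Depreciable base = $364,460 − $23,300 = $341,160.
Rate = $341,160 / 22,744 units = $15 per unit.
Year 1: 5,060 × $15 = $75,900. Book value $288,560.
Year 2: 3,219 × $15 = $48,285. Book value $240,275.
Year 3: 2,601 × $15 = $39,015. Book value $201,260.
Year 4: 3,108 × $15 = $46,620. Book value $154,640.
Year 5: 2,422 × $15 = $36,330. Book value $118,310.
Year 6: 4,758 × $15 = $71,370. Book value $46,940.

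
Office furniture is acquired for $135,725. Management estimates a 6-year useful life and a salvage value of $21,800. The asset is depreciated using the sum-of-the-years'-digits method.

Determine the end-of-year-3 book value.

Depreciable base = $135,725 − $21,800 = $113,925.
Sum of the years' digits = 6+5+4+3+2+1 = 21.
Year 1: $113,925 × 6/21 = $32,550. Book value $103,175.
Year 2: $113,925 × 5/21 = $27,125. Book value $76,050.
Year 3: $113,925 × 4/21 = $21,700. Book value $54,350.

$54,350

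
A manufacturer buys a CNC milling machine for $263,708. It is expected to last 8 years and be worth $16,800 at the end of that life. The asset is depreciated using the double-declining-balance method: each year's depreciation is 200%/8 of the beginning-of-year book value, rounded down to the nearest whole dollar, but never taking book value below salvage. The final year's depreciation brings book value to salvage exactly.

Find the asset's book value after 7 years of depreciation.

Depreciable base = $263,708 − $16,800 = $246,908.
Year 1: ⌊$263,708 × 200%/8⌋ = $65,927. Book value $197,781.
Year 2: ⌊$197,781 × 200%/8⌋ = $49,445. Book value $148,336.
Year 3: ⌊$148,336 × 200%/8⌋ = $37,084. Book value $111,252.
Year 4: ⌊$111,252 × 200%/8⌋ = $27,813. Book value $83,439.
Year 5: ⌊$83,439 × 200%/8⌋ = $20,859. Book value $62,580.
Year 6: ⌊$62,580 × 200%/8⌋ = $15,645. Book value $46,935.
Year 7: ⌊$46,935 × 200%/8⌋ = $11,733. Book value $35,202.

$35,202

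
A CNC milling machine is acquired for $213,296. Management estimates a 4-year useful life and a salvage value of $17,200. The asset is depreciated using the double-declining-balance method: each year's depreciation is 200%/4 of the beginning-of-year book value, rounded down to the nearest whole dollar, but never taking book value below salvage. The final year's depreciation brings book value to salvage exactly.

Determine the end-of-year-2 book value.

Depreciable base = $213,296 − $17,200 = $196,096.
Year 1: ⌊$213,296 × 200%/4⌋ = $106,648. Book value $106,648.
Year 2: ⌊$106,648 × 200%/4⌋ = $53,324. Book value $53,324.

$53,324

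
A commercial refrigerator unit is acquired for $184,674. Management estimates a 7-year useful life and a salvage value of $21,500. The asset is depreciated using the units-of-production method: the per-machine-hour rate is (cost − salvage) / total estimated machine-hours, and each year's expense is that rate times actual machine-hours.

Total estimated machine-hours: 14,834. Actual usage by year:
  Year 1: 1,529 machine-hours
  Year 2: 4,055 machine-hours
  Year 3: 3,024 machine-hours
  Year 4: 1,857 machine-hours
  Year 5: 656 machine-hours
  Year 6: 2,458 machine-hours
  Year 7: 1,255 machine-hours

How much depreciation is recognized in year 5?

$7,216

Depreciable base = $184,674 − $21,500 = $163,174.
Rate = $163,174 / 14,834 machine-hours = $11 per machine-hour.
Year 1: 1,529 × $11 = $16,819. Book value $167,855.
Year 2: 4,055 × $11 = $44,605. Book value $123,250.
Year 3: 3,024 × $11 = $33,264. Book value $89,986.
Year 4: 1,857 × $11 = $20,427. Book value $69,559.
Year 5: 656 × $11 = $7,216. Book value $62,343.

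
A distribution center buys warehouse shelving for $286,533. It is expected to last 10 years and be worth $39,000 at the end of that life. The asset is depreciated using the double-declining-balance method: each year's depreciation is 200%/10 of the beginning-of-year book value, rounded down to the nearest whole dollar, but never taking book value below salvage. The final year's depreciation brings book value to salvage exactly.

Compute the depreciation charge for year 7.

$15,022

Depreciable base = $286,533 − $39,000 = $247,533.
Year 1: ⌊$286,533 × 200%/10⌋ = $57,306. Book value $229,227.
Year 2: ⌊$229,227 × 200%/10⌋ = $45,845. Book value $183,382.
Year 3: ⌊$183,382 × 200%/10⌋ = $36,676. Book value $146,706.
Year 4: ⌊$146,706 × 200%/10⌋ = $29,341. Book value $117,365.
Year 5: ⌊$117,365 × 200%/10⌋ = $23,473. Book value $93,892.
Year 6: ⌊$93,892 × 200%/10⌋ = $18,778. Book value $75,114.
Year 7: ⌊$75,114 × 200%/10⌋ = $15,022. Book value $60,092.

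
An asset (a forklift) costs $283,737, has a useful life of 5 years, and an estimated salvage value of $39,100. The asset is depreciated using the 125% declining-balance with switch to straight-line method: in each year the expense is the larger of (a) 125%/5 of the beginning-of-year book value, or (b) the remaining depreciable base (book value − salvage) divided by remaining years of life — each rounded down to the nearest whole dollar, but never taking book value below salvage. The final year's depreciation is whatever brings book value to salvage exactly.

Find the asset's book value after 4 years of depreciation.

$79,268

Depreciable base = $283,737 − $39,100 = $244,637.
Year 1: DB = ⌊$283,737 × 125%/5⌋ = $70,934; SL = ⌊$244,637/5⌋ = $48,927 → take DB $70,934. Book value $212,803.
Year 2: DB = ⌊$212,803 × 125%/5⌋ = $53,200; SL = ⌊$173,703/4⌋ = $43,425 → take DB $53,200. Book value $159,603.
Year 3: DB = ⌊$159,603 × 125%/5⌋ = $39,900; SL = ⌊$120,503/3⌋ = $40,167 → take SL $40,167. Book value $119,436.
Year 4: DB = ⌊$119,436 × 125%/5⌋ = $29,859; SL = ⌊$80,336/2⌋ = $40,168 → take SL $40,168. Book value $79,268.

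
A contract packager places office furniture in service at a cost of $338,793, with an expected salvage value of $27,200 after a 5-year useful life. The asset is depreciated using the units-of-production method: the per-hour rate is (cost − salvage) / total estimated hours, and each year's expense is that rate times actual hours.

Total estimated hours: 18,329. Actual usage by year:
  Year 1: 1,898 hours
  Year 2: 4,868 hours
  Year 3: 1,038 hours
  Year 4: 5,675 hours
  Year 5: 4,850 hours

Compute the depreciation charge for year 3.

Depreciable base = $338,793 − $27,200 = $311,593.
Rate = $311,593 / 18,329 hours = $17 per hour.
Year 1: 1,898 × $17 = $32,266. Book value $306,527.
Year 2: 4,868 × $17 = $82,756. Book value $223,771.
Year 3: 1,038 × $17 = $17,646. Book value $206,125.

$17,646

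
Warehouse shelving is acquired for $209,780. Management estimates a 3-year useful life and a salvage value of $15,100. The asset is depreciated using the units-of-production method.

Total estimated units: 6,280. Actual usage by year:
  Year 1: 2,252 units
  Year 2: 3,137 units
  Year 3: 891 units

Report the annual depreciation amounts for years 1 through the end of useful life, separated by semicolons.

$69,812; $97,247; $27,621

Depreciable base = $209,780 − $15,100 = $194,680.
Rate = $194,680 / 6,280 units = $31 per unit.
Year 1: 2,252 × $31 = $69,812. Book value $139,968.
Year 2: 3,137 × $31 = $97,247. Book value $42,721.
Year 3: 891 × $31 = $27,621. Book value $15,100.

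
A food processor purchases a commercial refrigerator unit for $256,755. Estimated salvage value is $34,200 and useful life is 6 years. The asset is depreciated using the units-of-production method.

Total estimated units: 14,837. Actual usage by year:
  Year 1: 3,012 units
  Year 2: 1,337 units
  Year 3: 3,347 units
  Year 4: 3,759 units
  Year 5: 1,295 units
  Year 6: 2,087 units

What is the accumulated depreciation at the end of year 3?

$115,440

Depreciable base = $256,755 − $34,200 = $222,555.
Rate = $222,555 / 14,837 units = $15 per unit.
Year 1: 3,012 × $15 = $45,180. Book value $211,575.
Year 2: 1,337 × $15 = $20,055. Book value $191,520.
Year 3: 3,347 × $15 = $50,205. Book value $141,315.
Accumulated through year 3 = $256,755 − $141,315 = $115,440.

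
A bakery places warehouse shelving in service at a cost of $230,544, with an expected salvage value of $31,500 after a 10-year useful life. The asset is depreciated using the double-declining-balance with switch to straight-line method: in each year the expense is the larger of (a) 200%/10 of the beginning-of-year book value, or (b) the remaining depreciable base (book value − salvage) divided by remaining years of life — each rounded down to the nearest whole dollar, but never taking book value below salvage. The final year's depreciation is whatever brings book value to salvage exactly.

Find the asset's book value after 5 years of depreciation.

$75,546

Depreciable base = $230,544 − $31,500 = $199,044.
Year 1: DB = ⌊$230,544 × 200%/10⌋ = $46,108; SL = ⌊$199,044/10⌋ = $19,904 → take DB $46,108. Book value $184,436.
Year 2: DB = ⌊$184,436 × 200%/10⌋ = $36,887; SL = ⌊$152,936/9⌋ = $16,992 → take DB $36,887. Book value $147,549.
Year 3: DB = ⌊$147,549 × 200%/10⌋ = $29,509; SL = ⌊$116,049/8⌋ = $14,506 → take DB $29,509. Book value $118,040.
Year 4: DB = ⌊$118,040 × 200%/10⌋ = $23,608; SL = ⌊$86,540/7⌋ = $12,362 → take DB $23,608. Book value $94,432.
Year 5: DB = ⌊$94,432 × 200%/10⌋ = $18,886; SL = ⌊$62,932/6⌋ = $10,488 → take DB $18,886. Book value $75,546.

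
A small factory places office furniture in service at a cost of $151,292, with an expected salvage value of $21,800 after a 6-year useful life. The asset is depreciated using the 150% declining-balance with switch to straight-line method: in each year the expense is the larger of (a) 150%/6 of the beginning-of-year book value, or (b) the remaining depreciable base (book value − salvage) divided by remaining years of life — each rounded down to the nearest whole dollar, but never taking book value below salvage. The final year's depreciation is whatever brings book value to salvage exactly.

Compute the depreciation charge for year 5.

Depreciable base = $151,292 − $21,800 = $129,492.
Year 1: DB = ⌊$151,292 × 150%/6⌋ = $37,823; SL = ⌊$129,492/6⌋ = $21,582 → take DB $37,823. Book value $113,469.
Year 2: DB = ⌊$113,469 × 150%/6⌋ = $28,367; SL = ⌊$91,669/5⌋ = $18,333 → take DB $28,367. Book value $85,102.
Year 3: DB = ⌊$85,102 × 150%/6⌋ = $21,275; SL = ⌊$63,302/4⌋ = $15,825 → take DB $21,275. Book value $63,827.
Year 4: DB = ⌊$63,827 × 150%/6⌋ = $15,956; SL = ⌊$42,027/3⌋ = $14,009 → take DB $15,956. Book value $47,871.
Year 5: DB = ⌊$47,871 × 150%/6⌋ = $11,967; SL = ⌊$26,071/2⌋ = $13,035 → take SL $13,035. Book value $34,836.

$13,035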